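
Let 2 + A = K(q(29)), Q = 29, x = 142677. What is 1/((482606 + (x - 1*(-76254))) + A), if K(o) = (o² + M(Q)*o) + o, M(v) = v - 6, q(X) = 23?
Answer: 1/702616 ≈ 1.4233e-6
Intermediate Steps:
M(v) = -6 + v
K(o) = o² + 24*o (K(o) = (o² + (-6 + 29)*o) + o = (o² + 23*o) + o = o² + 24*o)
A = 1079 (A = -2 + 23*(24 + 23) = -2 + 23*47 = -2 + 1081 = 1079)
1/((482606 + (x - 1*(-76254))) + A) = 1/((482606 + (142677 - 1*(-76254))) + 1079) = 1/((482606 + (142677 + 76254)) + 1079) = 1/((482606 + 218931) + 1079) = 1/(701537 + 1079) = 1/702616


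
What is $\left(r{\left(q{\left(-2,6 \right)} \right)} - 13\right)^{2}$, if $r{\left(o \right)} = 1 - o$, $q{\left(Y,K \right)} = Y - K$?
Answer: $16$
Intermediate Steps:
$\left(r{\left(q{\left(-2,6 \right)} \right)} - 13\right)^{2} = \left(\left(1 - \left(-2 - 6\right)\right) - 13\right)^{2} = \left(\left(1 - -8\right) - 13\right)^{2} = \left(\left(1 + 8\right) - 13\right)^{2} = \left(9 - 13\right)^{2} = \left(-4\right)^{2} = 16$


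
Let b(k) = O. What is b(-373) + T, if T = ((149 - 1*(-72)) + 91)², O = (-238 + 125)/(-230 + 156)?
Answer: 7203569/74 ≈ 97346.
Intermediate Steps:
O = 113/74 (O = -113/(-74) = -113*(-1/74) = 113/74 ≈ 1.5270)
b(k) = 113/74
T = 97344 (T = ((149 + 72) + 91)² = (221 + 91)² = 312² = 97344)
b(-373) + T = 113/74 + 97344 = 7203569/74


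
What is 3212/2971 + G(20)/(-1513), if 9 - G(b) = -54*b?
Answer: 1624337/4495123 ≈ 0.36136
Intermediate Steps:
G(b) = 9 + 54*b (G(b) = 9 - (-54)*b = 9 + 54*b)
3212/2971 + G(20)/(-1513) = 3212/2971 + (9 + 54*20)/(-1513) = 3212*(1/2971) + (9 + 1080)*(-1/1513) = 3212/2971 + 1089*(-1/1513) = 3212/2971 - 1089/1513 = 1624337/4495123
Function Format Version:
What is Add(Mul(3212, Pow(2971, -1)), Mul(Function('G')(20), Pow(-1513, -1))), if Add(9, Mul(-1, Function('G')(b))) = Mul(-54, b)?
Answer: Rational(1624337, 4495123) ≈ 0.36136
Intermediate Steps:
Function('G')(b) = Add(9, Mul(54, b)) (Function('G')(b) = Add(9, Mul(-1, Mul(-54, b))) = Add(9, Mul(54, b)))
Add(Mul(3212, Pow(2971, -1)), Mul(Function('G')(20), Pow(-1513, -1))) = Add(Mul(3212, Pow(2971, -1)), Mul(Add(9, Mul(54, 20)), Pow(-1513, -1))) = Add(Mul(3212, Rational(1, 2971)), Mul(Add(9, 1080), Rational(-1, 1513))) = Add(Rational(3212, 2971), Mul(1089, Rational(-1, 1513))) = Add(Rational(3212, 2971), Rational(-1089, 1513)) = Rational(1624337, 4495123)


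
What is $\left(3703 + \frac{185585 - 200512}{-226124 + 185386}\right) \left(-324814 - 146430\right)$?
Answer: $- \frac{35547758869902}{20369} \approx -1.7452 \cdot 10^{9}$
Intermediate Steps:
$\left(3703 + \frac{185585 - 200512}{-226124 + 185386}\right) \left(-324814 - 146430\right) = \left(3703 - \frac{14927}{-40738}\right) \left(-471244\right) = \left(3703 - - \frac{14927}{40738}\right) \left(-471244\right) = \left(3703 + \frac{14927}{40738}\right) \left(-471244\right) = \frac{150867741}{40738} \left(-471244\right) = - \frac{35547758869902}{20369}$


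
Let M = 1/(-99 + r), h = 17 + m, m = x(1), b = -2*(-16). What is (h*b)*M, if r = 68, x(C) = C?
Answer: -576/31 ≈ -18.581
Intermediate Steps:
b = 32
m = 1
h = 18 (h = 17 + 1 = 18)
M = -1/31 (M = 1/(-99 + 68) = 1/(-31) = -1/31 ≈ -0.032258)
(h*b)*M = (18*32)*(-1/31) = 576*(-1/31) = -576/31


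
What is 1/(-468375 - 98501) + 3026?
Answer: 1715366775/566876 ≈ 3026.0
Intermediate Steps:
1/(-468375 - 98501) + 3026 = 1/(-566876) + 3026 = -1/566876 + 3026 = 1715366775/566876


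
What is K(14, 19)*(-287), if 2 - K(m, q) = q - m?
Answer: 861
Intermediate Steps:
K(m, q) = 2 + m - q (K(m, q) = 2 - (q - m) = 2 + (m - q) = 2 + m - q)
K(14, 19)*(-287) = (2 + 14 - 1*19)*(-287) = (2 + 14 - 19)*(-287) = -3*(-287) = 861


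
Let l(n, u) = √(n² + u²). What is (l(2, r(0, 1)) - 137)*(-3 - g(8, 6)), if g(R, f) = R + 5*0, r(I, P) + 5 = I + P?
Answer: 1507 - 22*√5 ≈ 1457.8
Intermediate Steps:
r(I, P) = -5 + I + P (r(I, P) = -5 + (I + P) = -5 + I + P)
g(R, f) = R (g(R, f) = R + 0 = R)
(l(2, r(0, 1)) - 137)*(-3 - g(8, 6)) = (√(2² + (-5 + 0 + 1)²) - 137)*(-3 - 1*8) = (√(4 + (-4)²) - 137)*(-3 - 8) = (√(4 + 16) - 137)*(-11) = (√20 - 137)*(-11) = (2*√5 - 137)*(-11) = (-137 + 2*√5)*(-11) = 1507 - 22*√5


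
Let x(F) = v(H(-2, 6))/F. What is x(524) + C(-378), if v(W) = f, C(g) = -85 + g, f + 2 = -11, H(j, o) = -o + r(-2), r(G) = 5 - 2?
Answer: -242625/524 ≈ -463.02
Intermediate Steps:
r(G) = 3
H(j, o) = 3 - o (H(j, o) = -o + 3 = 3 - o)
f = -13 (f = -2 - 11 = -13)
v(W) = -13
x(F) = -13/F
x(524) + C(-378) = -13/524 + (-85 - 378) = -13*1/524 - 463 = -13/524 - 463 = -242625/524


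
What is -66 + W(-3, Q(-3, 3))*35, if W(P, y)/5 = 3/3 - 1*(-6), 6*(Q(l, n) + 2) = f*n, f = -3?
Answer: 1159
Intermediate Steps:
Q(l, n) = -2 - n/2 (Q(l, n) = -2 + (-3*n)/6 = -2 - n/2)
W(P, y) = 35 (W(P, y) = 5*(3/3 - 1*(-6)) = 5*(3*(1/3) + 6) = 5*(1 + 6) = 5*7 = 35)
-66 + W(-3, Q(-3, 3))*35 = -66 + 35*35 = -66 + 1225 = 1159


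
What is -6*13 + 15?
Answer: -63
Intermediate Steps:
-6*13 + 15 = -78 + 15 = -63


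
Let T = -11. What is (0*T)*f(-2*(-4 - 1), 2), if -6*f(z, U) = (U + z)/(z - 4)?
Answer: 0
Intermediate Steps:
f(z, U) = -(U + z)/(6*(-4 + z)) (f(z, U) = -(U + z)/(6*(z - 4)) = -(U + z)/(6*(-4 + z)))
(0*T)*f(-2*(-4 - 1), 2) = (0*(-11))*((-1*2 - (-2)*(-4 - 1))/(6*(-4 - 2*(-4 - 1)))) = 0*((-2 - (-2)*(-5))/(6*(-4 - 2*(-5)))) = 0*((-2 - 1*10)/(6*(-4 + 10))) = 0*((1/6)*(-2 - 10)/6) = 0*((1/6)*(1/6)*(-12)) = 0*(-1/3) = 0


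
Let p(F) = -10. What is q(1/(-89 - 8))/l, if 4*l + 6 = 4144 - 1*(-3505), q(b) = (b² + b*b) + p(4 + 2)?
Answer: -376352/71912987 ≈ -0.0052334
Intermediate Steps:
q(b) = -10 + 2*b² (q(b) = (b² + b*b) - 10 = (b² + b²) - 10 = 2*b² - 10 = -10 + 2*b²)
l = 7643/4 (l = -3/2 + (4144 - 1*(-3505))/4 = -3/2 + (4144 + 3505)/4 = -3/2 + (¼)*7649 = -3/2 + 7649/4 = 7643/4 ≈ 1910.8)
q(1/(-89 - 8))/l = (-10 + 2*(1/(-89 - 8))²)/(7643/4) = (-10 + 2*(1/(-97))²)*(4/7643) = (-10 + 2*(-1/97)²)*(4/7643) = (-10 + 2*(1/9409))*(4/7643) = (-10 + 2/9409)*(4/7643) = -94088/9409*4/7643 = -376352/71912987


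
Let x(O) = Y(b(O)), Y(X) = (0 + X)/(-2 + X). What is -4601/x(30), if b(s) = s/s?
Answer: 4601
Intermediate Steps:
b(s) = 1
Y(X) = X/(-2 + X)
x(O) = -1 (x(O) = 1/(-2 + 1) = 1/(-1) = 1*(-1) = -1)
-4601/x(30) = -4601/(-1) = -4601*(-1) = 4601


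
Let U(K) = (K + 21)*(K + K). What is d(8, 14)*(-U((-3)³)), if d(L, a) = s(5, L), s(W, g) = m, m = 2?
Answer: -648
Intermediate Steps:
s(W, g) = 2
d(L, a) = 2
U(K) = 2*K*(21 + K) (U(K) = (21 + K)*(2*K) = 2*K*(21 + K))
d(8, 14)*(-U((-3)³)) = 2*(-2*(-3)³*(21 + (-3)³)) = 2*(-2*(-27)*(21 - 27)) = 2*(-2*(-27)*(-6)) = 2*(-1*324) = 2*(-324) = -648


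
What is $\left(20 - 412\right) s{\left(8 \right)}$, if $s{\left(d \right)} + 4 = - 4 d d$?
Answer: $101920$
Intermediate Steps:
$s{\left(d \right)} = -4 - 4 d^{2}$ ($s{\left(d \right)} = -4 + - 4 d d = -4 - 4 d^{2}$)
$\left(20 - 412\right) s{\left(8 \right)} = \left(20 - 412\right) \left(-4 - 4 \cdot 8^{2}\right) = - 392 \left(-4 - 256\right) = \left(-392\right) \left(-260\right) = 101920$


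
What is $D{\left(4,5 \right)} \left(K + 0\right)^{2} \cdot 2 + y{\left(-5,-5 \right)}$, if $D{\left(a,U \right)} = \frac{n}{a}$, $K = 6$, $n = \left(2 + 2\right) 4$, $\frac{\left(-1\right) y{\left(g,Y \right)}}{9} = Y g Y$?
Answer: $1413$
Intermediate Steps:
$y{\left(g,Y \right)} = - 9 g Y^{2}$ ($y{\left(g,Y \right)} = - 9 Y g Y = - 9 g Y^{2}$)
$n = 16$ ($n = 4 \cdot 4 = 16$)
$D{\left(a,U \right)} = \frac{16}{a}$
$D{\left(4,5 \right)} \left(K + 0\right)^{2} \cdot 2 + y{\left(-5,-5 \right)} = \frac{16}{4} \left(6 + 0\right)^{2} \cdot 2 - - 45 \left(-5\right)^{2} = 16 \cdot \frac{1}{4} \cdot 6^{2} \cdot 2 - \left(-45\right) 25 = 4 \cdot 36 \cdot 2 + 1125 = 144 \cdot 2 + 1125 = 288 + 1125 = 1413$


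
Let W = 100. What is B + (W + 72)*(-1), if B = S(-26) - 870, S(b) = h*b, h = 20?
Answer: -1562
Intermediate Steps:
S(b) = 20*b
B = -1390 (B = 20*(-26) - 870 = -520 - 870 = -1390)
B + (W + 72)*(-1) = -1390 + (100 + 72)*(-1) = -1390 + 172*(-1) = -1390 - 172 = -1562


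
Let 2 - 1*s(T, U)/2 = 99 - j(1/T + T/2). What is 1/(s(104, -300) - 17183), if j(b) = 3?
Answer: -1/17371 ≈ -5.7567e-5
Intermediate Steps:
s(T, U) = -188 (s(T, U) = 4 - 2*(99 - 1*3) = 4 - 2*(99 - 3) = 4 - 2*96 = 4 - 192 = -188)
1/(s(104, -300) - 17183) = 1/(-188 - 17183) = 1/(-17371) = -1/17371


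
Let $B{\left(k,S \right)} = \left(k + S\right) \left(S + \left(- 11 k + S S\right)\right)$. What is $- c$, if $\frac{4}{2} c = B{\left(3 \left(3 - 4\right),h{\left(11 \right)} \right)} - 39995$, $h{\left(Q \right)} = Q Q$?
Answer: $- \frac{1705815}{2} \approx -8.5291 \cdot 10^{5}$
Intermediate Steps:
$h{\left(Q \right)} = Q^{2}$
$B{\left(k,S \right)} = \left(S + k\right) \left(S + S^{2} - 11 k\right)$ ($B{\left(k,S \right)} = \left(S + k\right) \left(S + \left(- 11 k + S^{2}\right)\right) = \left(S + k\right) \left(S + \left(S^{2} - 11 k\right)\right) = \left(S + k\right) \left(S + S^{2} - 11 k\right)$)
$c = \frac{1705815}{2}$ ($c = \frac{\left(\left(11^{2}\right)^{2} + \left(11^{2}\right)^{3} - 11 \left(3 \left(3 - 4\right)\right)^{2} + 3 \left(3 - 4\right) \left(11^{2}\right)^{2} - 10 \cdot 11^{2} \cdot 3 \left(3 - 4\right)\right) - 39995}{2} = \frac{\left(121^{2} + 121^{3} - 11 \left(3 \left(-1\right)\right)^{2} + 3 \left(-1\right) 121^{2} - 1210 \cdot 3 \left(-1\right)\right) - 39995}{2} = \frac{\left(14641 + 1771561 - 11 \left(-3\right)^{2} - 43923 - 1210 \left(-3\right)\right) - 39995}{2} = \frac{\left(14641 + 1771561 - 99 - 43923 + 3630\right) - 39995}{2} = \frac{1745810 - 39995}{2} = \frac{1}{2} \cdot 1705815 = \frac{1705815}{2} \approx 8.5291 \cdot 10^{5}$)
$- c = \left(-1\right) \frac{1705815}{2} = - \frac{1705815}{2}$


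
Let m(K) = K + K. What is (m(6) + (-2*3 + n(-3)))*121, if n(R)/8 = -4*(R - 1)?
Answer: 16214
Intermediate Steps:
n(R) = 32 - 32*R (n(R) = 8*(-4*(R - 1)) = 8*(-4*(-1 + R)) = 8*(4 - 4*R) = 32 - 32*R)
m(K) = 2*K
(m(6) + (-2*3 + n(-3)))*121 = (2*6 + (-2*3 + (32 - 32*(-3))))*121 = (12 + (-6 + (32 + 96)))*121 = (12 + (-6 + 128))*121 = (12 + 122)*121 = 134*121 = 16214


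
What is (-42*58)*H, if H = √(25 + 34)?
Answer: -2436*√59 ≈ -18711.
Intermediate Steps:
H = √59 ≈ 7.6811
(-42*58)*H = (-42*58)*√59 = -2436*√59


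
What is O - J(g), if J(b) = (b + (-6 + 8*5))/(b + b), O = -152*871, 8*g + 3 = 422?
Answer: -110945187/838 ≈ -1.3239e+5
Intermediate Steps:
g = 419/8 (g = -3/8 + (⅛)*422 = -3/8 + 211/4 = 419/8 ≈ 52.375)
O = -132392
J(b) = (34 + b)/(2*b) (J(b) = (b + (-6 + 40))/((2*b)) = (b + 34)*(1/(2*b)) = (34 + b)*(1/(2*b)) = (34 + b)/(2*b))
O - J(g) = -132392 - (34 + 419/8)/(2*419/8) = -132392 - 8*691/(2*419*8) = -132392 - 1*691/838 = -132392 - 691/838 = -110945187/838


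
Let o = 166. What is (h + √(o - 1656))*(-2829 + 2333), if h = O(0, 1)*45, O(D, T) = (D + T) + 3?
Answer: -89280 - 496*I*√1490 ≈ -89280.0 - 19146.0*I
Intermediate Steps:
O(D, T) = 3 + D + T
h = 180 (h = (3 + 0 + 1)*45 = 4*45 = 180)
(h + √(o - 1656))*(-2829 + 2333) = (180 + √(166 - 1656))*(-2829 + 2333) = (180 + √(-1490))*(-496) = (180 + I*√1490)*(-496) = -89280 - 496*I*√1490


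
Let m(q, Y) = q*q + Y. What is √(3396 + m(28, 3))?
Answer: √4183 ≈ 64.676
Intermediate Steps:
m(q, Y) = Y + q² (m(q, Y) = q² + Y = Y + q²)
√(3396 + m(28, 3)) = √(3396 + (3 + 28²)) = √(3396 + (3 + 784)) = √(3396 + 787) = √4183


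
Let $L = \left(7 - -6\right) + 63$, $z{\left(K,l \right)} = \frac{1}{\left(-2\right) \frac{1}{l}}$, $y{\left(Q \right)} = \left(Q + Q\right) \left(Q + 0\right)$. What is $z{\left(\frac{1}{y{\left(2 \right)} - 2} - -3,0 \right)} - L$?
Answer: $-76$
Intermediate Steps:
$y{\left(Q \right)} = 2 Q^{2}$ ($y{\left(Q \right)} = 2 Q Q = 2 Q^{2}$)
$z{\left(K,l \right)} = - \frac{l}{2}$
$L = 76$ ($L = \left(7 + 6\right) + 63 = 13 + 63 = 76$)
$z{\left(\frac{1}{y{\left(2 \right)} - 2} - -3,0 \right)} - L = \left(- \frac{1}{2}\right) 0 - 76 = 0 - 76 = -76$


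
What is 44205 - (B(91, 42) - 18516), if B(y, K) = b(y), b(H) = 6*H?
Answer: 62175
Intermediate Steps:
B(y, K) = 6*y
44205 - (B(91, 42) - 18516) = 44205 - (6*91 - 18516) = 44205 - (546 - 18516) = 44205 - 1*(-17970) = 44205 + 17970 = 62175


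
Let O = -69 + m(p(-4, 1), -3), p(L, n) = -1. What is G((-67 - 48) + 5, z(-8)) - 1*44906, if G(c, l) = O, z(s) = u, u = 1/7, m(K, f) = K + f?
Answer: -44979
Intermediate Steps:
O = -73 (O = -69 + (-1 - 3) = -69 - 4 = -73)
u = 1/7 ≈ 0.14286
z(s) = 1/7
G(c, l) = -73
G((-67 - 48) + 5, z(-8)) - 1*44906 = -73 - 1*44906 = -73 - 44906 = -44979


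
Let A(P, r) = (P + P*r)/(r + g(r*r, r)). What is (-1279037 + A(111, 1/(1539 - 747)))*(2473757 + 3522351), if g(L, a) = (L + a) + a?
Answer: -17811778991195164/2377 ≈ -7.4934e+12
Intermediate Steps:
g(L, a) = L + 2*a
A(P, r) = (P + P*r)/(r² + 3*r) (A(P, r) = (P + P*r)/(r + (r*r + 2*r)) = (P + P*r)/(r + (r² + 2*r)) = (P + P*r)/(r² + 3*r))
(-1279037 + A(111, 1/(1539 - 747)))*(2473757 + 3522351) = (-1279037 + 111*(1 + 1/(1539 - 747))/((1/(1539 - 747))*(3 + 1/(1539 - 747))))*(2473757 + 3522351) = (-1279037 + 111*(1 + 1/792)/((1/792)*(3 + 1/792)))*5996108 = (-1279037 + 111*792*(793/792)/(2377/792))*5996108 = (-1279037 + 111*792*(792/2377)*(793/792))*5996108 = (-1279037 + 69714216/2377)*5996108 = -2970556733/2377*5996108 = -17811778991195164/2377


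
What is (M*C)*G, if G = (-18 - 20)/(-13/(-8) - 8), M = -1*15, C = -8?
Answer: 12160/17 ≈ 715.29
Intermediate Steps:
M = -15
G = 304/51 (G = -38/(-13*(-1/8) - 8) = -38/(13/8 - 8) = -38/(-51/8) = -38*(-8/51) = 304/51 ≈ 5.9608)
(M*C)*G = -15*(-8)*(304/51) = 120*(304/51) = 12160/17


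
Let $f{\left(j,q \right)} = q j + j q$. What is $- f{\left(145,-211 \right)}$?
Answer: $61190$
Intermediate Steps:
$f{\left(j,q \right)} = 2 j q$ ($f{\left(j,q \right)} = j q + j q = 2 j q$)
$- f{\left(145,-211 \right)} = - 2 \cdot 145 \left(-211\right) = \left(-1\right) \left(-61190\right) = 61190$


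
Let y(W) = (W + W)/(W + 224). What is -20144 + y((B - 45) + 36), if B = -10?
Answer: -4129558/205 ≈ -20144.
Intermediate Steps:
y(W) = 2*W/(224 + W) (y(W) = (2*W)/(224 + W) = 2*W/(224 + W))
-20144 + y((B - 45) + 36) = -20144 + 2*((-10 - 45) + 36)/(224 + ((-10 - 45) + 36)) = -20144 + 2*(-55 + 36)/(224 + (-55 + 36)) = -20144 + 2*(-19)/(224 - 19) = -20144 + 2*(-19)/205 = -20144 + 2*(-19)*(1/205) = -20144 - 38/205 = -4129558/205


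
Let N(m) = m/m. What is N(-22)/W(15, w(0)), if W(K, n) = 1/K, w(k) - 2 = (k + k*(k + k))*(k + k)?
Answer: 15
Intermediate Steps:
w(k) = 2 + 2*k*(k + 2*k**2) (w(k) = 2 + (k + k*(k + k))*(k + k) = 2 + (k + k*(2*k))*(2*k) = 2 + (k + 2*k**2)*(2*k) = 2 + 2*k*(k + 2*k**2))
N(m) = 1
N(-22)/W(15, w(0)) = 1/1/15 = 1/(1/15) = 1*15 = 15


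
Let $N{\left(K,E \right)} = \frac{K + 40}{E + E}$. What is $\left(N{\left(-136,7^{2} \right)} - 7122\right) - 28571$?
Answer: $- \frac{1749005}{49} \approx -35694.0$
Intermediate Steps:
$N{\left(K,E \right)} = \frac{40 + K}{2 E}$
$\left(N{\left(-136,7^{2} \right)} - 7122\right) - 28571 = \left(\frac{40 - 136}{2 \cdot 7^{2}} - 7122\right) - 28571 = \left(\frac{1}{2} \cdot \frac{1}{49} \left(-96\right) - 7122\right) - 28571 = \left(- \frac{48}{49} - 7122\right) - 28571 = - \frac{349026}{49} - 28571 = - \frac{1749005}{49}$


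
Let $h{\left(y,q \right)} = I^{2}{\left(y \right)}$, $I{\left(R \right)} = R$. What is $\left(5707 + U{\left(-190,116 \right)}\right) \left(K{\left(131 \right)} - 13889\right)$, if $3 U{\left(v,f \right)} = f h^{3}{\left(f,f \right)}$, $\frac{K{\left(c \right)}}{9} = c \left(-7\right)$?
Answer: $- \frac{6257815736434950334}{3} \approx -2.0859 \cdot 10^{18}$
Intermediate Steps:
$h{\left(y,q \right)} = y^{2}$
$K{\left(c \right)} = - 63 c$ ($K{\left(c \right)} = 9 c \left(-7\right) = 9 \left(- 7 c\right) = - 63 c$)
$U{\left(v,f \right)} = \frac{f^{7}}{3}$ ($U{\left(v,f \right)} = \frac{f \left(f^{2}\right)^{3}}{3} = \frac{f f^{6}}{3} = \frac{f^{7}}{3}$)
$\left(5707 + U{\left(-190,116 \right)}\right) \left(K{\left(131 \right)} - 13889\right) = \left(5707 + \frac{116^{7}}{3}\right) \left(\left(-63\right) 131 - 13889\right) = \left(5707 + \frac{1}{3} \cdot 282621973446656\right) \left(-8253 - 13889\right) = \left(5707 + \frac{282621973446656}{3}\right) \left(-22142\right) = \frac{282621973463777}{3} \left(-22142\right) = - \frac{6257815736434950334}{3}$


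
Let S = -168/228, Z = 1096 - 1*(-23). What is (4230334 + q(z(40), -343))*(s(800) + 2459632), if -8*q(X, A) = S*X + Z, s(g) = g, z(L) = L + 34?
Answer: 197754313461822/19 ≈ 1.0408e+13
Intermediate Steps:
z(L) = 34 + L
Z = 1119 (Z = 1096 + 23 = 1119)
S = -14/19 (S = -168*1/228 = -14/19 ≈ -0.73684)
q(X, A) = -1119/8 + 7*X/76 (q(X, A) = -(-14*X/19 + 1119)/8 = -(1119 - 14*X/19)/8 = -1119/8 + 7*X/76)
(4230334 + q(z(40), -343))*(s(800) + 2459632) = (4230334 + (-1119/8 + 7*(34 + 40)/76))*(800 + 2459632) = (4230334 + (-1119/8 + (7/76)*74))*2460432 = (4230334 + (-1119/8 + 259/38))*2460432 = (4230334 - 20225/152)*2460432 = (642990543/152)*2460432 = 197754313461822/19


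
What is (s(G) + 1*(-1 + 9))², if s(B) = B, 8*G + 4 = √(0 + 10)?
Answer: (60 + √10)²/64 ≈ 62.336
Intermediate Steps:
G = -½ + √10/8 (G = -½ + √(0 + 10)/8 = -½ + √10/8 ≈ -0.10472)
(s(G) + 1*(-1 + 9))² = ((-½ + √10/8) + 1*(-1 + 9))² = ((-½ + √10/8) + 1*8)² = ((-½ + √10/8) + 8)² = (15/2 + √10/8)²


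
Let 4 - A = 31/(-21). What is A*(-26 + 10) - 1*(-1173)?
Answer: 22793/21 ≈ 1085.4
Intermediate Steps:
A = 115/21 (A = 4 - 31/(-21) = 4 - 31*(-1)/21 = 4 - 1*(-31/21) = 4 + 31/21 = 115/21 ≈ 5.4762)
A*(-26 + 10) - 1*(-1173) = 115*(-26 + 10)/21 - 1*(-1173) = (115/21)*(-16) + 1173 = -1840/21 + 1173 = 22793/21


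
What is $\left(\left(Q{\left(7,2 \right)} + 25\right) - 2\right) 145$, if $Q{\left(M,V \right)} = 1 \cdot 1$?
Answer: $3480$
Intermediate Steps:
$Q{\left(M,V \right)} = 1$
$\left(\left(Q{\left(7,2 \right)} + 25\right) - 2\right) 145 = \left(\left(1 + 25\right) - 2\right) 145 = \left(26 - 2\right) 145 = 24 \cdot 145 = 3480$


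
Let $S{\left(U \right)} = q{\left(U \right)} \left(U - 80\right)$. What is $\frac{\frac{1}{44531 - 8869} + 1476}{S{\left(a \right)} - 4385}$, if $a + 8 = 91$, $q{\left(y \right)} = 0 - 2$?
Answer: $- \frac{52637113}{156591842} \approx -0.33614$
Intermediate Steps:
$q{\left(y \right)} = -2$ ($q{\left(y \right)} = 0 - 2 = -2$)
$a = 83$ ($a = -8 + 91 = 83$)
$S{\left(U \right)} = 160 - 2 U$ ($S{\left(U \right)} = - 2 \left(U - 80\right) = - 2 \left(-80 + U\right) = 160 - 2 U$)
$\frac{\frac{1}{44531 - 8869} + 1476}{S{\left(a \right)} - 4385} = \frac{\frac{1}{44531 - 8869} + 1476}{\left(160 - 166\right) - 4385} = \frac{\frac{1}{35662} + 1476}{\left(160 - 166\right) - 4385} = \frac{\frac{1}{35662} + 1476}{-6 - 4385} = \frac{52637113}{35662 \left(-4391\right)} = \frac{52637113}{35662} \left(- \frac{1}{4391}\right) = - \frac{52637113}{156591842}$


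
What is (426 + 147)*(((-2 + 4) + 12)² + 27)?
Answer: 127779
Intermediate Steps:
(426 + 147)*(((-2 + 4) + 12)² + 27) = 573*((2 + 12)² + 27) = 573*(14² + 27) = 573*(196 + 27) = 573*223 = 127779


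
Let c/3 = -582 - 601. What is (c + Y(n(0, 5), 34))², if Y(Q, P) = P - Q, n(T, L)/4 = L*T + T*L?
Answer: 12355225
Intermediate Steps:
c = -3549 (c = 3*(-582 - 601) = 3*(-1183) = -3549)
n(T, L) = 8*L*T (n(T, L) = 4*(L*T + T*L) = 4*(L*T + L*T) = 4*(2*L*T) = 8*L*T)
(c + Y(n(0, 5), 34))² = (-3549 + (34 - 8*5*0))² = (-3549 + (34 - 1*0))² = (-3549 + (34 + 0))² = (-3549 + 34)² = (-3515)² = 12355225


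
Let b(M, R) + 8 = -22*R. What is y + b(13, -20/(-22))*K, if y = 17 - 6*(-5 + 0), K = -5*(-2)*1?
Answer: -233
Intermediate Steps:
b(M, R) = -8 - 22*R
K = 10 (K = 10*1 = 10)
y = 47 (y = 17 - 6*(-5) = 17 + 30 = 47)
y + b(13, -20/(-22))*K = 47 + (-8 - (-440)/(-22))*10 = 47 + (-8 - (-440)*(-1)/22)*10 = 47 + (-8 - 22*10/11)*10 = 47 + (-8 - 20)*10 = 47 - 28*10 = 47 - 280 = -233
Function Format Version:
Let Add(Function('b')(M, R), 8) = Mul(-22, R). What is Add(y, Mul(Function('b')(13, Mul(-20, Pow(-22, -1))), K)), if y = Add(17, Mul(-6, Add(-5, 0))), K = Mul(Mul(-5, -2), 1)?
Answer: -233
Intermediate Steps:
Function('b')(M, R) = Add(-8, Mul(-22, R))
K = 10 (K = Mul(10, 1) = 10)
y = 47 (y = Add(17, Mul(-6, -5)) = Add(17, 30) = 47)
Add(y, Mul(Function('b')(13, Mul(-20, Pow(-22, -1))), K)) = Add(47, Mul(Add(-8, Mul(-22, Mul(-20, Pow(-22, -1)))), 10)) = Add(47, Mul(Add(-8, Mul(-22, Mul(-20, Rational(-1, 22)))), 10)) = Add(47, Mul(Add(-8, Mul(-22, Rational(10, 11))), 10)) = Add(47, Mul(Add(-8, -20), 10)) = Add(47, Mul(-28, 10)) = Add(47, -280) = -233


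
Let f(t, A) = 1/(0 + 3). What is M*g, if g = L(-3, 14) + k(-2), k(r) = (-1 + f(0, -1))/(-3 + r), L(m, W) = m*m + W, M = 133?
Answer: 46151/15 ≈ 3076.7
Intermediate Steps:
f(t, A) = ⅓ (f(t, A) = 1/3 = ⅓)
L(m, W) = W + m² (L(m, W) = m² + W = W + m²)
k(r) = -2/(3*(-3 + r)) (k(r) = (-1 + ⅓)/(-3 + r) = -2/(3*(-3 + r)))
g = 347/15 (g = (14 + (-3)²) - 2/(-9 + 3*(-2)) = (14 + 9) - 2/(-9 - 6) = 23 - 2/(-15) = 23 - 2*(-1/15) = 23 + 2/15 = 347/15 ≈ 23.133)
M*g = 133*(347/15) = 46151/15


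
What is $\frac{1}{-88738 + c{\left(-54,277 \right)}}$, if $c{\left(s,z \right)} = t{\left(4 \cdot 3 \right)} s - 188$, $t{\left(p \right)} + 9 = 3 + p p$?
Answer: $- \frac{1}{96378} \approx -1.0376 \cdot 10^{-5}$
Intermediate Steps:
$t{\left(p \right)} = -6 + p^{2}$ ($t{\left(p \right)} = -9 + \left(3 + p p\right) = -9 + \left(3 + p^{2}\right) = -6 + p^{2}$)
$c{\left(s,z \right)} = -188 + 138 s$ ($c{\left(s,z \right)} = \left(-6 + \left(4 \cdot 3\right)^{2}\right) s - 188 = \left(-6 + 12^{2}\right) s - 188 = \left(-6 + 144\right) s - 188 = 138 s - 188 = -188 + 138 s$)
$\frac{1}{-88738 + c{\left(-54,277 \right)}} = \frac{1}{-88738 + \left(-188 + 138 \left(-54\right)\right)} = \frac{1}{-88738 - 7640} = \frac{1}{-96378} = - \frac{1}{96378}$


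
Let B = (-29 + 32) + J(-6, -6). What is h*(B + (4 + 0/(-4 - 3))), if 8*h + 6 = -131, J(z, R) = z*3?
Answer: 1507/8 ≈ 188.38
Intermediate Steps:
J(z, R) = 3*z
B = -15 (B = (-29 + 32) + 3*(-6) = 3 - 18 = -15)
h = -137/8 (h = -3/4 + (1/8)*(-131) = -3/4 - 131/8 = -137/8 ≈ -17.125)
h*(B + (4 + 0/(-4 - 3))) = -137*(-15 + (4 + 0/(-4 - 3)))/8 = -137*(-15 + (4 + 0/(-7)))/8 = -137*(-15 + (4 + 0*(-1/7)))/8 = -137*(-15 + (4 + 0))/8 = -137*(-15 + 4)/8 = -137/8*(-11) = 1507/8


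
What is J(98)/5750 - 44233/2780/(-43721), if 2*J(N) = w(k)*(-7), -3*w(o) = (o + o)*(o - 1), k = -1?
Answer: 246464057/209664055500 ≈ 0.0011755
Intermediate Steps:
w(o) = -2*o*(-1 + o)/3 (w(o) = -(o + o)*(o - 1)/3 = -2*o*(-1 + o)/3)
J(N) = 14/3 (J(N) = (((⅔)*(-1)*(1 - 1*(-1)))*(-7))/2 = (((⅔)*(-1)*(1 + 1))*(-7))/2 = (((⅔)*(-1)*2)*(-7))/2 = (-4/3*(-7))/2 = (½)*(28/3) = 14/3)
J(98)/5750 - 44233/2780/(-43721) = (14/3)/5750 - 44233/2780/(-43721) = (14/3)*(1/5750) - 44233*1/2780*(-1/43721) = 7/8625 - 44233/2780*(-1/43721) = 7/8625 + 44233/121544380 = 246464057/209664055500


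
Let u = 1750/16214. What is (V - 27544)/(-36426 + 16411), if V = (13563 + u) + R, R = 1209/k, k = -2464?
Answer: 25389743641/36346599520 ≈ 0.69855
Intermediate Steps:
u = 875/8107 (u = 1750*(1/16214) = 875/8107 ≈ 0.10793)
R = -1209/2464 (R = 1209/(-2464) = 1209*(-1/2464) = -1209/2464 ≈ -0.49067)
V = 24629278951/1815968 (V = (13563 + 875/8107) - 1209/2464 = 109956116/8107 - 1209/2464 = 24629278951/1815968 ≈ 13563.)
(V - 27544)/(-36426 + 16411) = (24629278951/1815968 - 27544)/(-36426 + 16411) = -25389743641/1815968/(-20015) = -25389743641/1815968*(-1/20015) = 25389743641/36346599520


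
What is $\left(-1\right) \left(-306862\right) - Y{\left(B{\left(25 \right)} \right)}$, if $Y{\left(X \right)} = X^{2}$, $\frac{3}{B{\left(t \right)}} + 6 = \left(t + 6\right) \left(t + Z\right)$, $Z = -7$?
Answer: $\frac{10389119871}{33856} \approx 3.0686 \cdot 10^{5}$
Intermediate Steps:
$B{\left(t \right)} = \frac{3}{-6 + \left(-7 + t\right) \left(6 + t\right)}$ ($B{\left(t \right)} = \frac{3}{-6 + \left(t + 6\right) \left(t - 7\right)} = \frac{3}{-6 + \left(6 + t\right) \left(-7 + t\right)} = \frac{3}{-6 + \left(-7 + t\right) \left(6 + t\right)}$)
$\left(-1\right) \left(-306862\right) - Y{\left(B{\left(25 \right)} \right)} = \left(-1\right) \left(-306862\right) - \left(\frac{3}{-48 + 25^{2} - 25}\right)^{2} = 306862 - \left(\frac{3}{-48 + 625 - 25}\right)^{2} = 306862 - \left(\frac{3}{552}\right)^{2} = 306862 - \left(3 \cdot \frac{1}{552}\right)^{2} = 306862 - \left(\frac{1}{184}\right)^{2} = 306862 - \frac{1}{33856} = \frac{10389119871}{33856}$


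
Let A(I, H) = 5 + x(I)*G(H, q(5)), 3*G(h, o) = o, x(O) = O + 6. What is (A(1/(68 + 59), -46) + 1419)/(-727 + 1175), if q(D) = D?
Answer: 546359/170688 ≈ 3.2009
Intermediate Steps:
x(O) = 6 + O
G(h, o) = o/3
A(I, H) = 15 + 5*I/3 (A(I, H) = 5 + (6 + I)*((⅓)*5) = 5 + (6 + I)*(5/3) = 5 + (10 + 5*I/3) = 15 + 5*I/3)
(A(1/(68 + 59), -46) + 1419)/(-727 + 1175) = ((15 + 5/(3*(68 + 59))) + 1419)/(-727 + 1175) = ((15 + (5/3)/127) + 1419)/448 = ((15 + (5/3)*(1/127)) + 1419)*(1/448) = ((15 + 5/381) + 1419)*(1/448) = (5720/381 + 1419)*(1/448) = (546359/381)*(1/448) = 546359/170688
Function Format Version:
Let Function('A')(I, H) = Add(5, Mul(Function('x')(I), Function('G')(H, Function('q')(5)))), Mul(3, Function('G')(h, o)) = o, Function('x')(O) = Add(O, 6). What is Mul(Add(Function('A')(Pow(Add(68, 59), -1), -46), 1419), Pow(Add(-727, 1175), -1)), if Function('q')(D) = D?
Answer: Rational(546359, 170688) ≈ 3.2009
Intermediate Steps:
Function('x')(O) = Add(6, O)
Function('G')(h, o) = Mul(Rational(1, 3), o)
Function('A')(I, H) = Add(15, Mul(Rational(5, 3), I)) (Function('A')(I, H) = Add(5, Mul(Add(6, I), Mul(Rational(1, 3), 5))) = Add(5, Mul(Add(6, I), Rational(5, 3))) = Add(5, Add(10, Mul(Rational(5, 3), I))) = Add(15, Mul(Rational(5, 3), I)))
Mul(Add(Function('A')(Pow(Add(68, 59), -1), -46), 1419), Pow(Add(-727, 1175), -1)) = Mul(Add(Add(15, Mul(Rational(5, 3), Pow(Add(68, 59), -1))), 1419), Pow(Add(-727, 1175), -1)) = Mul(Add(Add(15, Mul(Rational(5, 3), Pow(127, -1))), 1419), Pow(448, -1)) = Mul(Add(Add(15, Mul(Rational(5, 3), Rational(1, 127))), 1419), Rational(1, 448)) = Mul(Add(Add(15, Rational(5, 381)), 1419), Rational(1, 448)) = Mul(Add(Rational(5720, 381), 1419), Rational(1, 448)) = Mul(Rational(546359, 381), Rational(1, 448)) = Rational(546359, 170688)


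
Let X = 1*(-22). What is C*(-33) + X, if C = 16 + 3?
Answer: -649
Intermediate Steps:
X = -22
C = 19
C*(-33) + X = 19*(-33) - 22 = -627 - 22 = -649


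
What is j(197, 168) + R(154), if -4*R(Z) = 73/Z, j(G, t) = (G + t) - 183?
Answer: 112039/616 ≈ 181.88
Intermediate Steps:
j(G, t) = -183 + G + t
R(Z) = -73/(4*Z)
j(197, 168) + R(154) = (-183 + 197 + 168) - 73/4/154 = 182 - 73/4*1/154 = 182 - 73/616 = 112039/616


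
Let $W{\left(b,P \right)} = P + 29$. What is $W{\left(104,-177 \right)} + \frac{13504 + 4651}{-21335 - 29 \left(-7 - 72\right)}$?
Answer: $- \frac{2836667}{19044} \approx -148.95$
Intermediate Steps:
$W{\left(b,P \right)} = 29 + P$
$W{\left(104,-177 \right)} + \frac{13504 + 4651}{-21335 - 29 \left(-7 - 72\right)} = \left(29 - 177\right) + \frac{13504 + 4651}{-21335 - 29 \left(-7 - 72\right)} = -148 + \frac{18155}{-21335 - -2291} = -148 + \frac{18155}{-21335 + 2291} = -148 + \frac{18155}{-19044} = -148 + 18155 \left(- \frac{1}{19044}\right) = -148 - \frac{18155}{19044} = - \frac{2836667}{19044}$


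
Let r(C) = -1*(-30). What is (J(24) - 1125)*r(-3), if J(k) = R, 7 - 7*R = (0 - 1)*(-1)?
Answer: -236070/7 ≈ -33724.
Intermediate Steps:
r(C) = 30
R = 6/7 (R = 1 - (0 - 1)*(-1)/7 = 1 - (-1)*(-1)/7 = 1 - ⅐*1 = 1 - ⅐ = 6/7 ≈ 0.85714)
J(k) = 6/7
(J(24) - 1125)*r(-3) = (6/7 - 1125)*30 = -7869/7*30 = -236070/7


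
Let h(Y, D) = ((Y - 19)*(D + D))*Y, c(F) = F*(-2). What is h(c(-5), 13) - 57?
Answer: -2397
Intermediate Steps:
c(F) = -2*F
h(Y, D) = 2*D*Y*(-19 + Y) (h(Y, D) = ((-19 + Y)*(2*D))*Y = (2*D*(-19 + Y))*Y = 2*D*Y*(-19 + Y))
h(c(-5), 13) - 57 = 2*13*(-2*(-5))*(-19 - 2*(-5)) - 57 = 2*13*10*(-19 + 10) - 57 = 2*13*10*(-9) - 57 = -2340 - 57 = -2397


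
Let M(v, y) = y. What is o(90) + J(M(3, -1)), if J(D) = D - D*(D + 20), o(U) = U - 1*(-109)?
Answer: 217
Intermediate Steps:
o(U) = 109 + U (o(U) = U + 109 = 109 + U)
J(D) = D - D*(20 + D)
o(90) + J(M(3, -1)) = (109 + 90) - 1*(-1)*(19 - 1) = 199 - 1*(-1)*18 = 199 + 18 = 217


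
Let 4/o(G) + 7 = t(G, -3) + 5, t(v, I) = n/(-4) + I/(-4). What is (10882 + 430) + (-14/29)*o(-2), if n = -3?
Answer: 328160/29 ≈ 11316.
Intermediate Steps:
t(v, I) = ¾ - I/4 (t(v, I) = -3/(-4) + I/(-4) = -3*(-¼) + I*(-¼) = ¾ - I/4)
o(G) = -8 (o(G) = 4/(-7 + ((¾ - ¼*(-3)) + 5)) = 4/(-7 + ((¾ + ¾) + 5)) = 4/(-7 + (3/2 + 5)) = 4/(-7 + 13/2) = 4/(-½) = 4*(-2) = -8)
(10882 + 430) + (-14/29)*o(-2) = (10882 + 430) - 14/29*(-8) = 11312 - 14*1/29*(-8) = 11312 - 14/29*(-8) = 11312 + 112/29 = 328160/29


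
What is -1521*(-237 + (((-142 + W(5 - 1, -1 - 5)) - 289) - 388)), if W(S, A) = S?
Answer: 1600092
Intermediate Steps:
-1521*(-237 + (((-142 + W(5 - 1, -1 - 5)) - 289) - 388)) = -1521*(-237 + (((-142 + (5 - 1)) - 289) - 388)) = -1521*(-237 + (((-142 + 4) - 289) - 388)) = -1521*(-237 + ((-138 - 289) - 388)) = -1521*(-237 + (-427 - 388)) = -1521*(-237 - 815) = -1521*(-1052) = 1600092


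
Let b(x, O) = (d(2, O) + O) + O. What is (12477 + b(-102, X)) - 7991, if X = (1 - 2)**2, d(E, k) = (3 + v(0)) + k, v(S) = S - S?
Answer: 4492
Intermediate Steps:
v(S) = 0
d(E, k) = 3 + k (d(E, k) = (3 + 0) + k = 3 + k)
X = 1 (X = (-1)**2 = 1)
b(x, O) = 3 + 3*O (b(x, O) = ((3 + O) + O) + O = (3 + 2*O) + O = 3 + 3*O)
(12477 + b(-102, X)) - 7991 = (12477 + (3 + 3*1)) - 7991 = (12477 + (3 + 3)) - 7991 = (12477 + 6) - 7991 = 12483 - 7991 = 4492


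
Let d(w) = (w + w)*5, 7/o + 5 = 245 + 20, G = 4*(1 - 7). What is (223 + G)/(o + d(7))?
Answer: 51740/18207 ≈ 2.8418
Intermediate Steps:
G = -24 (G = 4*(-6) = -24)
o = 7/260 (o = 7/(-5 + (245 + 20)) = 7/(-5 + 265) = 7/260 ≈ 0.026923)
d(w) = 10*w (d(w) = (2*w)*5 = 10*w)
(223 + G)/(o + d(7)) = (223 - 24)/(7/260 + 10*7) = 199/(7/260 + 70) = 199/(18207/260) = 199*(260/18207) = 51740/18207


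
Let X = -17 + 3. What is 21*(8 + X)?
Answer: -126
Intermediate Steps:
X = -14
21*(8 + X) = 21*(8 - 14) = 21*(-6) = -126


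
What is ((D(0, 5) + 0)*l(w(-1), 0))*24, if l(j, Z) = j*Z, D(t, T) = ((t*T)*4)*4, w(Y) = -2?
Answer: 0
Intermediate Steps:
D(t, T) = 16*T*t (D(t, T) = ((T*t)*4)*4 = (4*T*t)*4 = 16*T*t)
l(j, Z) = Z*j
((D(0, 5) + 0)*l(w(-1), 0))*24 = ((16*5*0 + 0)*(0*(-2)))*24 = ((0 + 0)*0)*24 = (0*0)*24 = 0*24 = 0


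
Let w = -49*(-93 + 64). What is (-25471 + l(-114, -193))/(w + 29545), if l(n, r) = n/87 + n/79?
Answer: -58360369/70943106 ≈ -0.82264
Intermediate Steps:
l(n, r) = 166*n/6873 (l(n, r) = n*(1/87) + n*(1/79) = n/87 + n/79 = 166*n/6873)
w = 1421 (w = -49*(-29) = 1421)
(-25471 + l(-114, -193))/(w + 29545) = (-25471 + (166/6873)*(-114))/(1421 + 29545) = (-25471 - 6308/2291)/30966 = -58360369/2291*1/30966 = -58360369/70943106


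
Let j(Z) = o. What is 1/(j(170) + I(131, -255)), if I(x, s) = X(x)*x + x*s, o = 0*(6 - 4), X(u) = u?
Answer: -1/16244 ≈ -6.1561e-5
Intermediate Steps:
o = 0 (o = 0*2 = 0)
I(x, s) = x² + s*x (I(x, s) = x*x + x*s = x² + s*x)
j(Z) = 0
1/(j(170) + I(131, -255)) = 1/(0 + 131*(-255 + 131)) = 1/(0 + 131*(-124)) = 1/(0 - 16244) = 1/(-16244) = -1/16244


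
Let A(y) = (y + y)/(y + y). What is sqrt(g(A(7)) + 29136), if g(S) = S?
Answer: sqrt(29137) ≈ 170.70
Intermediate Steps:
A(y) = 1 (A(y) = (2*y)/((2*y)) = (2*y)*(1/(2*y)) = 1)
sqrt(g(A(7)) + 29136) = sqrt(1 + 29136) = sqrt(29137)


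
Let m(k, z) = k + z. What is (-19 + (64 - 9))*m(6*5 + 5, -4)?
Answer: 1116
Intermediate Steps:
(-19 + (64 - 9))*m(6*5 + 5, -4) = (-19 + (64 - 9))*((6*5 + 5) - 4) = (-19 + 55)*((30 + 5) - 4) = 36*(35 - 4) = 36*31 = 1116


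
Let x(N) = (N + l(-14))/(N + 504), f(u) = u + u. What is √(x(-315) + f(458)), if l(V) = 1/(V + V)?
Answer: √14515953/126 ≈ 30.238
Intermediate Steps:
f(u) = 2*u
l(V) = 1/(2*V)
x(N) = (-1/28 + N)/(504 + N) (x(N) = (N + (½)/(-14))/(N + 504) = (N + (½)*(-1/14))/(504 + N) = (N - 1/28)/(504 + N) = (-1/28 + N)/(504 + N))
√(x(-315) + f(458)) = √((-1/28 - 315)/(504 - 315) + 2*458) = √(-8821/28/189 + 916) = √((1/189)*(-8821/28) + 916) = √(-8821/5292 + 916) = √(4838651/5292) = √14515953/126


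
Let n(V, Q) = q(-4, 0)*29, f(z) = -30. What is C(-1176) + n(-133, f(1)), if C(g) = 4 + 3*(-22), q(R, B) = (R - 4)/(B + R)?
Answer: -4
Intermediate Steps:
q(R, B) = (-4 + R)/(B + R)
n(V, Q) = 58 (n(V, Q) = ((-4 - 4)/(0 - 4))*29 = (-8/(-4))*29 = -1/4*(-8)*29 = 2*29 = 58)
C(g) = -62 (C(g) = 4 - 66 = -62)
C(-1176) + n(-133, f(1)) = -62 + 58 = -4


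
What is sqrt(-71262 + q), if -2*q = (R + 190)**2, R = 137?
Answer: 3*I*sqrt(55434)/2 ≈ 353.17*I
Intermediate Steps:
q = -106929/2 (q = -(137 + 190)**2/2 = -1/2*327**2 = -1/2*106929 = -106929/2 ≈ -53465.)
sqrt(-71262 + q) = sqrt(-71262 - 106929/2) = sqrt(-249453/2) = 3*I*sqrt(55434)/2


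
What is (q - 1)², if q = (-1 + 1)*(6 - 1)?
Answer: 1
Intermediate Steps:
q = 0 (q = 0*5 = 0)
(q - 1)² = (0 - 1)² = (-1)² = 1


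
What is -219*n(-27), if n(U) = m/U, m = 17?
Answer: 1241/9 ≈ 137.89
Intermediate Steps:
n(U) = 17/U
-219*n(-27) = -3723/(-27) = -3723*(-1)/27 = -219*(-17/27) = 1241/9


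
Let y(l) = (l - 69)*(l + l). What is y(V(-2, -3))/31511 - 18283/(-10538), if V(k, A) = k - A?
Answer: 574682445/332062918 ≈ 1.7306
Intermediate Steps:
y(l) = 2*l*(-69 + l) (y(l) = (-69 + l)*(2*l) = 2*l*(-69 + l))
y(V(-2, -3))/31511 - 18283/(-10538) = (2*(-2 - 1*(-3))*(-69 + (-2 - 1*(-3))))/31511 - 18283/(-10538) = (2*(-2 + 3)*(-69 + (-2 + 3)))*(1/31511) - 18283*(-1/10538) = (2*1*(-69 + 1))*(1/31511) + 18283/10538 = (2*1*(-68))*(1/31511) + 18283/10538 = -136*1/31511 + 18283/10538 = -136/31511 + 18283/10538 = 574682445/332062918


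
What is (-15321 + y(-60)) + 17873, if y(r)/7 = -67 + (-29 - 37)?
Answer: 1621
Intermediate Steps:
y(r) = -931 (y(r) = 7*(-67 + (-29 - 37)) = 7*(-67 - 66) = 7*(-133) = -931)
(-15321 + y(-60)) + 17873 = (-15321 - 931) + 17873 = -16252 + 17873 = 1621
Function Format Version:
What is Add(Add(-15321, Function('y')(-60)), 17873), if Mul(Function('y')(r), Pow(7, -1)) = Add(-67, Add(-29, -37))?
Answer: 1621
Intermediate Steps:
Function('y')(r) = -931 (Function('y')(r) = Mul(7, Add(-67, Add(-29, -37))) = Mul(7, Add(-67, -66)) = Mul(7, -133) = -931)
Add(Add(-15321, Function('y')(-60)), 17873) = Add(Add(-15321, -931), 17873) = Add(-16252, 17873) = 1621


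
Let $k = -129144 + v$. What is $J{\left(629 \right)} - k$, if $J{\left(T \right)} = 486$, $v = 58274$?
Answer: $71356$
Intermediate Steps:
$k = -70870$ ($k = -129144 + 58274 = -70870$)
$J{\left(629 \right)} - k = 486 - -70870 = 486 + 70870 = 71356$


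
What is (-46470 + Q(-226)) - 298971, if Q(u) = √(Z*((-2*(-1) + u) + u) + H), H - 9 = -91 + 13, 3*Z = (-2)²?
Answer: -345441 + I*√669 ≈ -3.4544e+5 + 25.865*I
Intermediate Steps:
Z = 4/3 (Z = (⅓)*(-2)² = (⅓)*4 = 4/3 ≈ 1.3333)
H = -69 (H = 9 + (-91 + 13) = 9 - 78 = -69)
Q(u) = √(-199/3 + 8*u/3) (Q(u) = √(4*((-2*(-1) + u) + u)/3 - 69) = √(4*((2 + u) + u)/3 - 69) = √(4*(2 + 2*u)/3 - 69) = √((8/3 + 8*u/3) - 69) = √(-199/3 + 8*u/3))
(-46470 + Q(-226)) - 298971 = (-46470 + √(-597 + 24*(-226))/3) - 298971 = (-46470 + √(-597 - 5424)/3) - 298971 = (-46470 + √(-6021)/3) - 298971 = (-46470 + (3*I*√669)/3) - 298971 = (-46470 + I*√669) - 298971 = -345441 + I*√669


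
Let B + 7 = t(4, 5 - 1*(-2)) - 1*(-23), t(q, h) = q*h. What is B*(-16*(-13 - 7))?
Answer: 14080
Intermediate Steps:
t(q, h) = h*q
B = 44 (B = -7 + ((5 - 1*(-2))*4 - 1*(-23)) = -7 + ((5 + 2)*4 + 23) = -7 + (7*4 + 23) = -7 + (28 + 23) = -7 + 51 = 44)
B*(-16*(-13 - 7)) = 44*(-16*(-13 - 7)) = 44*(-16*(-20)) = 44*320 = 14080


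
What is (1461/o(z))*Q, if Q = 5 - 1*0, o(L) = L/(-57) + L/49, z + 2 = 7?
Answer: 4080573/8 ≈ 5.1007e+5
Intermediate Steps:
z = 5 (z = -2 + 7 = 5)
o(L) = 8*L/2793 (o(L) = L*(-1/57) + L*(1/49) = -L/57 + L/49 = 8*L/2793)
Q = 5 (Q = 5 + 0 = 5)
(1461/o(z))*Q = (1461/(((8/2793)*5)))*5 = (1461/(40/2793))*5 = (1461*(2793/40))*5 = (4080573/40)*5 = 4080573/8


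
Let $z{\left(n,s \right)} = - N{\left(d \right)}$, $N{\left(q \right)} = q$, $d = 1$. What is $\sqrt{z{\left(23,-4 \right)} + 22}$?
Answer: $\sqrt{21} \approx 4.5826$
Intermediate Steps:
$z{\left(n,s \right)} = -1$ ($z{\left(n,s \right)} = \left(-1\right) 1 = -1$)
$\sqrt{z{\left(23,-4 \right)} + 22} = \sqrt{-1 + 22} = \sqrt{21}$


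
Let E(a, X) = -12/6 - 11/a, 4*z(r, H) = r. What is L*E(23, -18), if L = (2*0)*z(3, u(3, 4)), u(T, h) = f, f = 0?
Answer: 0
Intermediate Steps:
u(T, h) = 0
z(r, H) = r/4
E(a, X) = -2 - 11/a (E(a, X) = -12*1/6 - 11/a = -2 - 11/a)
L = 0 (L = (2*0)*((1/4)*3) = 0*(3/4) = 0)
L*E(23, -18) = 0*(-2 - 11/23) = 0*(-57/23) = 0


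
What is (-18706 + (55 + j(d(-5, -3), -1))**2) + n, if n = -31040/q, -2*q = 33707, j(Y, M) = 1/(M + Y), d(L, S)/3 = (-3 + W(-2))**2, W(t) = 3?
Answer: -532171450/33707 ≈ -15788.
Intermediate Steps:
d(L, S) = 0 (d(L, S) = 3*(-3 + 3)**2 = 3*0**2 = 3*0 = 0)
q = -33707/2 (q = -1/2*33707 = -33707/2 ≈ -16854.)
n = 62080/33707 (n = -31040/(-33707/2) = -31040*(-2/33707) = 62080/33707 ≈ 1.8418)
(-18706 + (55 + j(d(-5, -3), -1))**2) + n = (-18706 + (55 + 1/(-1 + 0))**2) + 62080/33707 = (-18706 + (55 + 1/(-1))**2) + 62080/33707 = (-18706 + (55 - 1)**2) + 62080/33707 = (-18706 + 54**2) + 62080/33707 = (-18706 + 2916) + 62080/33707 = -15790 + 62080/33707 = -532171450/33707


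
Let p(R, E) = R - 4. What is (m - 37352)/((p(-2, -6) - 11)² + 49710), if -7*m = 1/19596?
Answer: -5123648545/6858462828 ≈ -0.74706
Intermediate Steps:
p(R, E) = -4 + R
m = -1/137172 (m = -⅐/19596 = -⅐*1/19596 = -1/137172 ≈ -7.2901e-6)
(m - 37352)/((p(-2, -6) - 11)² + 49710) = (-1/137172 - 37352)/(((-4 - 2) - 11)² + 49710) = -5123648545/(137172*((-6 - 11)² + 49710)) = -5123648545/(137172*((-17)² + 49710)) = -5123648545/(137172*(289 + 49710)) = -5123648545/137172/49999 = -5123648545/137172*1/49999 = -5123648545/6858462828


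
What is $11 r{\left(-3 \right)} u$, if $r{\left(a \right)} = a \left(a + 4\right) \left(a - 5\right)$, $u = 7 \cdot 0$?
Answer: $0$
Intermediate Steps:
$u = 0$
$r{\left(a \right)} = a \left(-5 + a\right) \left(4 + a\right)$ ($r{\left(a \right)} = a \left(4 + a\right) \left(-5 + a\right) = a \left(-5 + a\right) \left(4 + a\right)$)
$11 r{\left(-3 \right)} u = 11 \left(- 3 \left(-20 + \left(-3\right)^{2} - -3\right)\right) 0 = 11 \left(- 3 \left(-20 + 9 + 3\right)\right) 0 = 11 \left(\left(-3\right) \left(-8\right)\right) 0 = 11 \cdot 24 \cdot 0 = 264 \cdot 0 = 0$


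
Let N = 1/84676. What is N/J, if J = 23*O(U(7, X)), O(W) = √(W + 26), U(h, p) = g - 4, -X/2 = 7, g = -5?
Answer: √17/33108316 ≈ 1.2453e-7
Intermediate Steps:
X = -14 (X = -2*7 = -14)
U(h, p) = -9 (U(h, p) = -5 - 4 = -9)
O(W) = √(26 + W)
N = 1/84676 ≈ 1.1810e-5
J = 23*√17 (J = 23*√(26 - 9) = 23*√17 ≈ 94.831)
N/J = 1/(84676*((23*√17))) = (√17/391)/84676 = √17/33108316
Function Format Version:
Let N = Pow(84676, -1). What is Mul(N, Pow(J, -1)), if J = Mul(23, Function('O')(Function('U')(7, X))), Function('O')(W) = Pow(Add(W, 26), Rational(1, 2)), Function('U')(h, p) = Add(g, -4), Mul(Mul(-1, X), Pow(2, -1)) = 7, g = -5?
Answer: Mul(Rational(1, 33108316), Pow(17, Rational(1, 2))) ≈ 1.2453e-7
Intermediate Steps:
X = -14 (X = Mul(-2, 7) = -14)
Function('U')(h, p) = -9 (Function('U')(h, p) = Add(-5, -4) = -9)
Function('O')(W) = Pow(Add(26, W), Rational(1, 2))
N = Rational(1, 84676) ≈ 1.1810e-5
J = Mul(23, Pow(17, Rational(1, 2))) (J = Mul(23, Pow(Add(26, -9), Rational(1, 2))) = Mul(23, Pow(17, Rational(1, 2))) ≈ 94.831)
Mul(N, Pow(J, -1)) = Mul(Rational(1, 84676), Pow(Mul(23, Pow(17, Rational(1, 2))), -1)) = Mul(Rational(1, 84676), Mul(Rational(1, 391), Pow(17, Rational(1, 2)))) = Mul(Rational(1, 33108316), Pow(17, Rational(1, 2)))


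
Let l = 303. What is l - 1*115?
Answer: 188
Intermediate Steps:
l - 1*115 = 303 - 1*115 = 303 - 115 = 188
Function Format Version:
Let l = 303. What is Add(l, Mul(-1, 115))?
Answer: 188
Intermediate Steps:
Add(l, Mul(-1, 115)) = Add(303, Mul(-1, 115)) = Add(303, -115) = 188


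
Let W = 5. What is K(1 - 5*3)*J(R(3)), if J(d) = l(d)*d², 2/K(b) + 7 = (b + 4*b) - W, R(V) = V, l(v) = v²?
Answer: -81/41 ≈ -1.9756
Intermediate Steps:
K(b) = 2/(-12 + 5*b) (K(b) = 2/(-7 + ((b + 4*b) - 1*5)) = 2/(-7 + (5*b - 5)) = 2/(-7 + (-5 + 5*b)) = 2/(-12 + 5*b))
J(d) = d⁴ (J(d) = d²*d² = d⁴)
K(1 - 5*3)*J(R(3)) = (2/(-12 + 5*(1 - 5*3)))*3⁴ = (2/(-12 + 5*(1 - 15)))*81 = (2/(-12 + 5*(-14)))*81 = (2/(-12 - 70))*81 = (2/(-82))*81 = (2*(-1/82))*81 = -1/41*81 = -81/41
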